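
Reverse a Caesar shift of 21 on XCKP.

CHPU

X(23): 23−21=2 → C
C(2): 2−21=-19≡7 → H
K(10): 10−21=-11≡15 → P
P(15): 15−21=-6≡20 → U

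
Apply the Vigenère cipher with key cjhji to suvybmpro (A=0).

udchjoyyx

Repeat the key across the message: cjhjicjhj
s(18)+c(2): 20 → u
u(20)+j(9): 29≡3 → d
v(21)+h(7): 28≡2 → c
y(24)+j(9): 33≡7 → h
b(1)+i(8): 9 → j
m(12)+c(2): 14 → o
p(15)+j(9): 24 → y
r(17)+h(7): 24 → y
o(14)+j(9): 23 → x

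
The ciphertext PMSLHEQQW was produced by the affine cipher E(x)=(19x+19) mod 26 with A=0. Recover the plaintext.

IBPQYRTTH

The inverse of 19 mod 26 is 11, since 19·11=209≡1. Apply D(y)=11·(y−19) mod 26:
P(15): 11·(15−19)=-44≡8 → I
M(12): 11·(12−19)=-77≡1 → B
S(18): 11·(18−19)=-11≡15 → P
L(11): 11·(11−19)=-88≡16 → Q
H(7): 11·(7−19)=-132≡24 → Y
E(4): 11·(4−19)=-165≡17 → R
Q(16): 11·(16−19)=-33≡19 → T
Q(16): 11·(16−19)=-33≡19 → T
W(22): 11·(22−19)=33≡7 → H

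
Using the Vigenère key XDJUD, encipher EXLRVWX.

Repeat the key across the message: XDJUDXD
E(4)+X(23): 27≡1 → B
X(23)+D(3): 26≡0 → A
L(11)+J(9): 20 → U
R(17)+U(20): 37≡11 → L
V(21)+D(3): 24 → Y
W(22)+X(23): 45≡19 → T
X(23)+D(3): 26≡0 → A

BAULYTA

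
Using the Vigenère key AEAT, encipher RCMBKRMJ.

Repeat the key across the message: AEATAEAT
R(17)+A(0): 17 → R
C(2)+E(4): 6 → G
M(12)+A(0): 12 → M
B(1)+T(19): 20 → U
K(10)+A(0): 10 → K
R(17)+E(4): 21 → V
M(12)+A(0): 12 → M
J(9)+T(19): 28≡2 → C

RGMUKVMC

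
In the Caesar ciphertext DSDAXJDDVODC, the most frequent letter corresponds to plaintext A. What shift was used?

The most frequent ciphertext letter is D (appears 5 times).
D is position 3; A is position 0.
Shift = 3.

3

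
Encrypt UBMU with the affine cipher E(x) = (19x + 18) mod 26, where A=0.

U(20): 19·20+18=398≡8 → I
B(1): 19·1+18=37≡11 → L
M(12): 19·12+18=246≡12 → M
U(20): 19·20+18=398≡8 → I

ILMI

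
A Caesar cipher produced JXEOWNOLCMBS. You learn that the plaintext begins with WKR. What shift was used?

From the crib: J(9)−W(22)=-13≡13, so the shift is 13.

13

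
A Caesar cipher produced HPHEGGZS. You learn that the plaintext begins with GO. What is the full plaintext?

GOGDFFYR

From the crib: H(7)−G(6)=1, so the shift is 1.
Subtract 1 from each ciphertext letter:
H(7): 7−1=6 → G
P(15): 15−1=14 → O
H(7): 7−1=6 → G
E(4): 4−1=3 → D
G(6): 6−1=5 → F
G(6): 6−1=5 → F
Z(25): 25−1=24 → Y
S(18): 18−1=17 → R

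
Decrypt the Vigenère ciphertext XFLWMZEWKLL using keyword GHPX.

RYWZGSPZEEW

Repeat the key across the ciphertext: GHPXGHPXGHP
X(23)−G(6): 17 → R
F(5)−H(7): -2≡24 → Y
L(11)−P(15): -4≡22 → W
W(22)−X(23): -1≡25 → Z
M(12)−G(6): 6 → G
Z(25)−H(7): 18 → S
E(4)−P(15): -11≡15 → P
W(22)−X(23): -1≡25 → Z
K(10)−G(6): 4 → E
L(11)−H(7): 4 → E
L(11)−P(15): -4≡22 → W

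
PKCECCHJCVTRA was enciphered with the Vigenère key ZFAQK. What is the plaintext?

Repeat the key across the ciphertext: ZFAQKZFAQKZFA
P(15)−Z(25): -10≡16 → Q
K(10)−F(5): 5 → F
C(2)−A(0): 2 → C
E(4)−Q(16): -12≡14 → O
C(2)−K(10): -8≡18 → S
C(2)−Z(25): -23≡3 → D
H(7)−F(5): 2 → C
J(9)−A(0): 9 → J
C(2)−Q(16): -14≡12 → M
V(21)−K(10): 11 → L
T(19)−Z(25): -6≡20 → U
R(17)−F(5): 12 → M
A(0)−A(0): 0 → A

QFCOSDCJMLUMA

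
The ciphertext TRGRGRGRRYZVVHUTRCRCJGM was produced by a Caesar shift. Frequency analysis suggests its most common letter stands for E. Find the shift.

The most frequent ciphertext letter is R (appears 7 times).
R is position 17; E is position 4.
Shift = 13.

13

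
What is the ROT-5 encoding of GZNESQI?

LESJXVN

G(6): 6+5=11 → L
Z(25): 25+5=30≡4 → E
N(13): 13+5=18 → S
E(4): 4+5=9 → J
S(18): 18+5=23 → X
Q(16): 16+5=21 → V
I(8): 8+5=13 → N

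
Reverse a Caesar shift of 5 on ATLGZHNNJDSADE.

A(0): 0−5=-5≡21 → V
T(19): 19−5=14 → O
L(11): 11−5=6 → G
G(6): 6−5=1 → B
Z(25): 25−5=20 → U
H(7): 7−5=2 → C
N(13): 13−5=8 → I
N(13): 13−5=8 → I
J(9): 9−5=4 → E
D(3): 3−5=-2≡24 → Y
S(18): 18−5=13 → N
A(0): 0−5=-5≡21 → V
D(3): 3−5=-2≡24 → Y
E(4): 4−5=-1≡25 → Z

VOGBUCIIEYNVYZ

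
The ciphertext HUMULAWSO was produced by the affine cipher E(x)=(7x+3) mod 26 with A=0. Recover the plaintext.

IVFVQHZRJ

The inverse of 7 mod 26 is 15, since 7·15=105≡1. Apply D(y)=15·(y−3) mod 26:
H(7): 15·(7−3)=60≡8 → I
U(20): 15·(20−3)=255≡21 → V
M(12): 15·(12−3)=135≡5 → F
U(20): 15·(20−3)=255≡21 → V
L(11): 15·(11−3)=120≡16 → Q
A(0): 15·(0−3)=-45≡7 → H
W(22): 15·(22−3)=285≡25 → Z
S(18): 15·(18−3)=225≡17 → R
O(14): 15·(14−3)=165≡9 → J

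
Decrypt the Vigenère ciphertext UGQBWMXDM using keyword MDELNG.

IDMQJGLAI

Repeat the key across the ciphertext: MDELNGMDE
U(20)−M(12): 8 → I
G(6)−D(3): 3 → D
Q(16)−E(4): 12 → M
B(1)−L(11): -10≡16 → Q
W(22)−N(13): 9 → J
M(12)−G(6): 6 → G
X(23)−M(12): 11 → L
D(3)−D(3): 0 → A
M(12)−E(4): 8 → I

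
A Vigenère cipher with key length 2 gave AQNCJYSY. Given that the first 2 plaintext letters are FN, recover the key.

Subtract each crib letter from the matching ciphertext letter (mod 26):
A(0)−F(5)=-5≡21 → V
Q(16)−N(13)=3 → D

VD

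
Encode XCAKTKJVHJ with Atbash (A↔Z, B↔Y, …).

CXZPGPQESQ

X(23) → C(2)
C(2) → X(23)
A(0) → Z(25)
K(10) → P(15)
T(19) → G(6)
K(10) → P(15)
J(9) → Q(16)
V(21) → E(4)
H(7) → S(18)
J(9) → Q(16)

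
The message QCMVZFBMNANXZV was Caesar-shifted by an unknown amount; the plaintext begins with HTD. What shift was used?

From the crib: Q(16)−H(7)=9, so the shift is 9.

9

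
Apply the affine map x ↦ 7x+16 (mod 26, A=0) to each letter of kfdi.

k(10): 7·10+16=86≡8 → i
f(5): 7·5+16=51≡25 → z
d(3): 7·3+16=37≡11 → l
i(8): 7·8+16=72≡20 → u

izlu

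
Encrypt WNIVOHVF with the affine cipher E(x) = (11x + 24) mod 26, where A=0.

W(22): 11·22+24=266≡6 → G
N(13): 11·13+24=167≡11 → L
I(8): 11·8+24=112≡8 → I
V(21): 11·21+24=255≡21 → V
O(14): 11·14+24=178≡22 → W
H(7): 11·7+24=101≡23 → X
V(21): 11·21+24=255≡21 → V
F(5): 11·5+24=79≡1 → B

GLIVWXVB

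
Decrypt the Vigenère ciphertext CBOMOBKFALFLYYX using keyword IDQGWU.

Repeat the key across the ciphertext: IDQGWUIDQGWUIDQ
C(2)−I(8): -6≡20 → U
B(1)−D(3): -2≡24 → Y
O(14)−Q(16): -2≡24 → Y
M(12)−G(6): 6 → G
O(14)−W(22): -8≡18 → S
B(1)−U(20): -19≡7 → H
K(10)−I(8): 2 → C
F(5)−D(3): 2 → C
A(0)−Q(16): -16≡10 → K
L(11)−G(6): 5 → F
F(5)−W(22): -17≡9 → J
L(11)−U(20): -9≡17 → R
Y(24)−I(8): 16 → Q
Y(24)−D(3): 21 → V
X(23)−Q(16): 7 → H

UYYGSHCCKFJRQVH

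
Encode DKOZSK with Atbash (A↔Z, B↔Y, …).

WPLAHP

D(3) → W(22)
K(10) → P(15)
O(14) → L(11)
Z(25) → A(0)
S(18) → H(7)
K(10) → P(15)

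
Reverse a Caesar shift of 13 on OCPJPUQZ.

BPCWCHDM

O(14): 14−13=1 → B
C(2): 2−13=-11≡15 → P
P(15): 15−13=2 → C
J(9): 9−13=-4≡22 → W
P(15): 15−13=2 → C
U(20): 20−13=7 → H
Q(16): 16−13=3 → D
Z(25): 25−13=12 → M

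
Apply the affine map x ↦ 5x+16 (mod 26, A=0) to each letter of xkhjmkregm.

x(23): 5·23+16=131≡1 → b
k(10): 5·10+16=66≡14 → o
h(7): 5·7+16=51≡25 → z
j(9): 5·9+16=61≡9 → j
m(12): 5·12+16=76≡24 → y
k(10): 5·10+16=66≡14 → o
r(17): 5·17+16=101≡23 → x
e(4): 5·4+16=36≡10 → k
g(6): 5·6+16=46≡20 → u
m(12): 5·12+16=76≡24 → y

bozjyoxkuy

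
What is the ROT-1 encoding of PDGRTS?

QEHSUT

P(15): 15+1=16 → Q
D(3): 3+1=4 → E
G(6): 6+1=7 → H
R(17): 17+1=18 → S
T(19): 19+1=20 → U
S(18): 18+1=19 → T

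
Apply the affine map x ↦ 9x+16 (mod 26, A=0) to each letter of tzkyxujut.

t(19): 9·19+16=187≡5 → f
z(25): 9·25+16=241≡7 → h
k(10): 9·10+16=106≡2 → c
y(24): 9·24+16=232≡24 → y
x(23): 9·23+16=223≡15 → p
u(20): 9·20+16=196≡14 → o
j(9): 9·9+16=97≡19 → t
u(20): 9·20+16=196≡14 → o
t(19): 9·19+16=187≡5 → f

fhcypotof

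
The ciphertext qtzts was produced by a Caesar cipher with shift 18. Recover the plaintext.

q(16): 16−18=-2≡24 → y
t(19): 19−18=1 → b
z(25): 25−18=7 → h
t(19): 19−18=1 → b
s(18): 18−18=0 → a

ybhba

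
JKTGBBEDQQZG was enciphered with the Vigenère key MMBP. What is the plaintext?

XYSRPPDOEEYR

Repeat the key across the ciphertext: MMBPMMBPMMBP
J(9)−M(12): -3≡23 → X
K(10)−M(12): -2≡24 → Y
T(19)−B(1): 18 → S
G(6)−P(15): -9≡17 → R
B(1)−M(12): -11≡15 → P
B(1)−M(12): -11≡15 → P
E(4)−B(1): 3 → D
D(3)−P(15): -12≡14 → O
Q(16)−M(12): 4 → E
Q(16)−M(12): 4 → E
Z(25)−B(1): 24 → Y
G(6)−P(15): -9≡17 → R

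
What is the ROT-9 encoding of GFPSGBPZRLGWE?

G(6): 6+9=15 → P
F(5): 5+9=14 → O
P(15): 15+9=24 → Y
S(18): 18+9=27≡1 → B
G(6): 6+9=15 → P
B(1): 1+9=10 → K
P(15): 15+9=24 → Y
Z(25): 25+9=34≡8 → I
R(17): 17+9=26≡0 → A
L(11): 11+9=20 → U
G(6): 6+9=15 → P
W(22): 22+9=31≡5 → F
E(4): 4+9=13 → N

POYBPKYIAUPFN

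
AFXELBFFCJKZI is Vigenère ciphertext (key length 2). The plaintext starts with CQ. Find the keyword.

Subtract each crib letter from the matching ciphertext letter (mod 26):
A(0)−C(2)=-2≡24 → Y
F(5)−Q(16)=-11≡15 → P

YP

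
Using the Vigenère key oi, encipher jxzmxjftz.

xfnulrtbn

Repeat the key across the message: oioioioio
j(9)+o(14): 23 → x
x(23)+i(8): 31≡5 → f
z(25)+o(14): 39≡13 → n
m(12)+i(8): 20 → u
x(23)+o(14): 37≡11 → l
j(9)+i(8): 17 → r
f(5)+o(14): 19 → t
t(19)+i(8): 27≡1 → b
z(25)+o(14): 39≡13 → n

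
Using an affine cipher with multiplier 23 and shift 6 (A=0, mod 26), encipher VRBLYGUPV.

VHDZMOYNV

V(21): 23·21+6=489≡21 → V
R(17): 23·17+6=397≡7 → H
B(1): 23·1+6=29≡3 → D
L(11): 23·11+6=259≡25 → Z
Y(24): 23·24+6=558≡12 → M
G(6): 23·6+6=144≡14 → O
U(20): 23·20+6=466≡24 → Y
P(15): 23·15+6=351≡13 → N
V(21): 23·21+6=489≡21 → V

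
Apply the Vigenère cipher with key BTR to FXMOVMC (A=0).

Repeat the key across the message: BTRBTRB
F(5)+B(1): 6 → G
X(23)+T(19): 42≡16 → Q
M(12)+R(17): 29≡3 → D
O(14)+B(1): 15 → P
V(21)+T(19): 40≡14 → O
M(12)+R(17): 29≡3 → D
C(2)+B(1): 3 → D

GQDPODD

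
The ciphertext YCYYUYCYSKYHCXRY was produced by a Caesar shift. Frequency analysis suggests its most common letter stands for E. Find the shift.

The most frequent ciphertext letter is Y (appears 7 times).
Y is position 24; E is position 4.
Shift = 20.

20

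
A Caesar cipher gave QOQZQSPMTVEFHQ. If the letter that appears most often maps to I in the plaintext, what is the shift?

8

The most frequent ciphertext letter is Q (appears 4 times).
Q is position 16; I is position 8.
Shift = 8.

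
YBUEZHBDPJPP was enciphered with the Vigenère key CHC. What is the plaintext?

WUSCSFZWNHIN

Repeat the key across the ciphertext: CHCCHCCHCCHC
Y(24)−C(2): 22 → W
B(1)−H(7): -6≡20 → U
U(20)−C(2): 18 → S
E(4)−C(2): 2 → C
Z(25)−H(7): 18 → S
H(7)−C(2): 5 → F
B(1)−C(2): -1≡25 → Z
D(3)−H(7): -4≡22 → W
P(15)−C(2): 13 → N
J(9)−C(2): 7 → H
P(15)−H(7): 8 → I
P(15)−C(2): 13 → N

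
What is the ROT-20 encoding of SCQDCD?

S(18): 18+20=38≡12 → M
C(2): 2+20=22 → W
Q(16): 16+20=36≡10 → K
D(3): 3+20=23 → X
C(2): 2+20=22 → W
D(3): 3+20=23 → X

MWKXWX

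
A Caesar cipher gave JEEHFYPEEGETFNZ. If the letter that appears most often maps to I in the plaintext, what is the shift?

22

The most frequent ciphertext letter is E (appears 5 times).
E is position 4; I is position 8.
Shift = -4≡22.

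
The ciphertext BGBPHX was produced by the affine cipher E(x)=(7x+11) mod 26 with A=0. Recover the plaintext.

The inverse of 7 mod 26 is 15, since 7·15=105≡1. Apply D(y)=15·(y−11) mod 26:
B(1): 15·(1−11)=-150≡6 → G
G(6): 15·(6−11)=-75≡3 → D
B(1): 15·(1−11)=-150≡6 → G
P(15): 15·(15−11)=60≡8 → I
H(7): 15·(7−11)=-60≡18 → S
X(23): 15·(23−11)=180≡24 → Y

GDGISY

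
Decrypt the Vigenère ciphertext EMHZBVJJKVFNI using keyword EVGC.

ARBXXADHGAZLE

Repeat the key across the ciphertext: EVGCEVGCEVGCE
E(4)−E(4): 0 → A
M(12)−V(21): -9≡17 → R
H(7)−G(6): 1 → B
Z(25)−C(2): 23 → X
B(1)−E(4): -3≡23 → X
V(21)−V(21): 0 → A
J(9)−G(6): 3 → D
J(9)−C(2): 7 → H
K(10)−E(4): 6 → G
V(21)−V(21): 0 → A
F(5)−G(6): -1≡25 → Z
N(13)−C(2): 11 → L
I(8)−E(4): 4 → E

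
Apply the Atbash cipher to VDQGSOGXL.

V(21) → E(4)
D(3) → W(22)
Q(16) → J(9)
G(6) → T(19)
S(18) → H(7)
O(14) → L(11)
G(6) → T(19)
X(23) → C(2)
L(11) → O(14)

EWJTHLTCO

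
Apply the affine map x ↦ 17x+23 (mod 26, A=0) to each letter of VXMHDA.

V(21): 17·21+23=380≡16 → Q
X(23): 17·23+23=414≡24 → Y
M(12): 17·12+23=227≡19 → T
H(7): 17·7+23=142≡12 → M
D(3): 17·3+23=74≡22 → W
A(0): 17·0+23=23 → X

QYTMWX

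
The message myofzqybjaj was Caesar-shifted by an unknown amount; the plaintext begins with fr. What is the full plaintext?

From the crib: m(12)−f(5)=7, so the shift is 7.
Subtract 7 from each ciphertext letter:
m(12): 12−7=5 → f
y(24): 24−7=17 → r
o(14): 14−7=7 → h
f(5): 5−7=-2≡24 → y
z(25): 25−7=18 → s
q(16): 16−7=9 → j
y(24): 24−7=17 → r
b(1): 1−7=-6≡20 → u
j(9): 9−7=2 → c
a(0): 0−7=-7≡19 → t
j(9): 9−7=2 → c

frhysjructc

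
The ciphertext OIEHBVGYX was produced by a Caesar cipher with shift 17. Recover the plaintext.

XRNQKEPHG

O(14): 14−17=-3≡23 → X
I(8): 8−17=-9≡17 → R
E(4): 4−17=-13≡13 → N
H(7): 7−17=-10≡16 → Q
B(1): 1−17=-16≡10 → K
V(21): 21−17=4 → E
G(6): 6−17=-11≡15 → P
Y(24): 24−17=7 → H
X(23): 23−17=6 → G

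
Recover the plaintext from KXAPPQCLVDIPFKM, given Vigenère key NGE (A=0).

Repeat the key across the ciphertext: NGENGENGENGENGE
K(10)−N(13): -3≡23 → X
X(23)−G(6): 17 → R
A(0)−E(4): -4≡22 → W
P(15)−N(13): 2 → C
P(15)−G(6): 9 → J
Q(16)−E(4): 12 → M
C(2)−N(13): -11≡15 → P
L(11)−G(6): 5 → F
V(21)−E(4): 17 → R
D(3)−N(13): -10≡16 → Q
I(8)−G(6): 2 → C
P(15)−E(4): 11 → L
F(5)−N(13): -8≡18 → S
K(10)−G(6): 4 → E
M(12)−E(4): 8 → I

XRWCJMPFRQCLSEI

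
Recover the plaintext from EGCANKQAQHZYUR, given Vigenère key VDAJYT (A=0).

JDCRPRVXQYBFZO

Repeat the key across the ciphertext: VDAJYTVDAJYTVD
E(4)−V(21): -17≡9 → J
G(6)−D(3): 3 → D
C(2)−A(0): 2 → C
A(0)−J(9): -9≡17 → R
N(13)−Y(24): -11≡15 → P
K(10)−T(19): -9≡17 → R
Q(16)−V(21): -5≡21 → V
A(0)−D(3): -3≡23 → X
Q(16)−A(0): 16 → Q
H(7)−J(9): -2≡24 → Y
Z(25)−Y(24): 1 → B
Y(24)−T(19): 5 → F
U(20)−V(21): -1≡25 → Z
R(17)−D(3): 14 → O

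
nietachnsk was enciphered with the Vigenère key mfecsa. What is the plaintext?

Repeat the key across the ciphertext: mfecsamfec
n(13)−m(12): 1 → b
i(8)−f(5): 3 → d
e(4)−e(4): 0 → a
t(19)−c(2): 17 → r
a(0)−s(18): -18≡8 → i
c(2)−a(0): 2 → c
h(7)−m(12): -5≡21 → v
n(13)−f(5): 8 → i
s(18)−e(4): 14 → o
k(10)−c(2): 8 → i

bdaricvioi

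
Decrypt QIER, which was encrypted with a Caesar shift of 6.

Q(16): 16−6=10 → K
I(8): 8−6=2 → C
E(4): 4−6=-2≡24 → Y
R(17): 17−6=11 → L

KCYL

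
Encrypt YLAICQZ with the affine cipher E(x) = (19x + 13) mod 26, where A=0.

BONJZFU

Y(24): 19·24+13=469≡1 → B
L(11): 19·11+13=222≡14 → O
A(0): 19·0+13=13 → N
I(8): 19·8+13=165≡9 → J
C(2): 19·2+13=51≡25 → Z
Q(16): 19·16+13=317≡5 → F
Z(25): 19·25+13=488≡20 → U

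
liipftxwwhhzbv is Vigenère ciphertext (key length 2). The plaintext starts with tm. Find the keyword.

Subtract each crib letter from the matching ciphertext letter (mod 26):
l(11)−t(19)=-8≡18 → s
i(8)−m(12)=-4≡22 → w

sw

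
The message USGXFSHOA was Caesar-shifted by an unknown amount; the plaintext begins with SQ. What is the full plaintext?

SQEVDQFMY

From the crib: U(20)−S(18)=2, so the shift is 2.
Subtract 2 from each ciphertext letter:
U(20): 20−2=18 → S
S(18): 18−2=16 → Q
G(6): 6−2=4 → E
X(23): 23−2=21 → V
F(5): 5−2=3 → D
S(18): 18−2=16 → Q
H(7): 7−2=5 → F
O(14): 14−2=12 → M
A(0): 0−2=-2≡24 → Y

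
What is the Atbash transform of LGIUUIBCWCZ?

L(11) → O(14)
G(6) → T(19)
I(8) → R(17)
U(20) → F(5)
U(20) → F(5)
I(8) → R(17)
B(1) → Y(24)
C(2) → X(23)
W(22) → D(3)
C(2) → X(23)
Z(25) → A(0)

OTRFFRYXDXA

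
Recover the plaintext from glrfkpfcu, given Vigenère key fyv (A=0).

bnwamuaez

Repeat the key across the ciphertext: fyvfyvfyv
g(6)−f(5): 1 → b
l(11)−y(24): -13≡13 → n
r(17)−v(21): -4≡22 → w
f(5)−f(5): 0 → a
k(10)−y(24): -14≡12 → m
p(15)−v(21): -6≡20 → u
f(5)−f(5): 0 → a
c(2)−y(24): -22≡4 → e
u(20)−v(21): -1≡25 → z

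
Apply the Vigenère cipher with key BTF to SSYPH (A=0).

Repeat the key across the message: BTFBT
S(18)+B(1): 19 → T
S(18)+T(19): 37≡11 → L
Y(24)+F(5): 29≡3 → D
P(15)+B(1): 16 → Q
H(7)+T(19): 26≡0 → A

TLDQA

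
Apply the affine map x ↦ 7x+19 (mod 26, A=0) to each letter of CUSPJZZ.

HDPUEMM

C(2): 7·2+19=33≡7 → H
U(20): 7·20+19=159≡3 → D
S(18): 7·18+19=145≡15 → P
P(15): 7·15+19=124≡20 → U
J(9): 7·9+19=82≡4 → E
Z(25): 7·25+19=194≡12 → M
Z(25): 7·25+19=194≡12 → M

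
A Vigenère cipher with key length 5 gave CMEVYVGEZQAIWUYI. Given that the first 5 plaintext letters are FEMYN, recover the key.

Subtract each crib letter from the matching ciphertext letter (mod 26):
C(2)−F(5)=-3≡23 → X
M(12)−E(4)=8 → I
E(4)−M(12)=-8≡18 → S
V(21)−Y(24)=-3≡23 → X
Y(24)−N(13)=11 → L

XISXL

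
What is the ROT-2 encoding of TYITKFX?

VAKVMHZ

T(19): 19+2=21 → V
Y(24): 24+2=26≡0 → A
I(8): 8+2=10 → K
T(19): 19+2=21 → V
K(10): 10+2=12 → M
F(5): 5+2=7 → H
X(23): 23+2=25 → Z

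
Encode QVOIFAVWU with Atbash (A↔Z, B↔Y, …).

JELRUZEDF

Q(16) → J(9)
V(21) → E(4)
O(14) → L(11)
I(8) → R(17)
F(5) → U(20)
A(0) → Z(25)
V(21) → E(4)
W(22) → D(3)
U(20) → F(5)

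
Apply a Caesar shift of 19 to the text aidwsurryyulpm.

tbwplnkkrrneif

a(0): 0+19=19 → t
i(8): 8+19=27≡1 → b
d(3): 3+19=22 → w
w(22): 22+19=41≡15 → p
s(18): 18+19=37≡11 → l
u(20): 20+19=39≡13 → n
r(17): 17+19=36≡10 → k
r(17): 17+19=36≡10 → k
y(24): 24+19=43≡17 → r
y(24): 24+19=43≡17 → r
u(20): 20+19=39≡13 → n
l(11): 11+19=30≡4 → e
p(15): 15+19=34≡8 → i
m(12): 12+19=31≡5 → f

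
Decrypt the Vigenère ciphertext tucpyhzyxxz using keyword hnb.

Repeat the key across the ciphertext: hnbhnbhnbhn
t(19)−h(7): 12 → m
u(20)−n(13): 7 → h
c(2)−b(1): 1 → b
p(15)−h(7): 8 → i
y(24)−n(13): 11 → l
h(7)−b(1): 6 → g
z(25)−h(7): 18 → s
y(24)−n(13): 11 → l
x(23)−b(1): 22 → w
x(23)−h(7): 16 → q
z(25)−n(13): 12 → m

mhbilgslwqm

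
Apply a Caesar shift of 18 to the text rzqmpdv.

jriehvn

r(17): 17+18=35≡9 → j
z(25): 25+18=43≡17 → r
q(16): 16+18=34≡8 → i
m(12): 12+18=30≡4 → e
p(15): 15+18=33≡7 → h
d(3): 3+18=21 → v
v(21): 21+18=39≡13 → n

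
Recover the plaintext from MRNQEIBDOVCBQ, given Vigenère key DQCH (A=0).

Repeat the key across the ciphertext: DQCHDQCHDQCHD
M(12)−D(3): 9 → J
R(17)−Q(16): 1 → B
N(13)−C(2): 11 → L
Q(16)−H(7): 9 → J
E(4)−D(3): 1 → B
I(8)−Q(16): -8≡18 → S
B(1)−C(2): -1≡25 → Z
D(3)−H(7): -4≡22 → W
O(14)−D(3): 11 → L
V(21)−Q(16): 5 → F
C(2)−C(2): 0 → A
B(1)−H(7): -6≡20 → U
Q(16)−D(3): 13 → N

JBLJBSZWLFAUN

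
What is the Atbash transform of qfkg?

jupt

q(16) → j(9)
f(5) → u(20)
k(10) → p(15)
g(6) → t(19)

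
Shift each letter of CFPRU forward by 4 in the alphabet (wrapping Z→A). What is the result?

GJTVY

C(2): 2+4=6 → G
F(5): 5+4=9 → J
P(15): 15+4=19 → T
R(17): 17+4=21 → V
U(20): 20+4=24 → Y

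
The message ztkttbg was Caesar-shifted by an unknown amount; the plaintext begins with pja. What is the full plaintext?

pjajjrw

From the crib: z(25)−p(15)=10, so the shift is 10.
Subtract 10 from each ciphertext letter:
z(25): 25−10=15 → p
t(19): 19−10=9 → j
k(10): 10−10=0 → a
t(19): 19−10=9 → j
t(19): 19−10=9 → j
b(1): 1−10=-9≡17 → r
g(6): 6−10=-4≡22 → w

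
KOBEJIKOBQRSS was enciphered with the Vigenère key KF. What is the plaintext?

Repeat the key across the ciphertext: KFKFKFKFKFKFK
K(10)−K(10): 0 → A
O(14)−F(5): 9 → J
B(1)−K(10): -9≡17 → R
E(4)−F(5): -1≡25 → Z
J(9)−K(10): -1≡25 → Z
I(8)−F(5): 3 → D
K(10)−K(10): 0 → A
O(14)−F(5): 9 → J
B(1)−K(10): -9≡17 → R
Q(16)−F(5): 11 → L
R(17)−K(10): 7 → H
S(18)−F(5): 13 → N
S(18)−K(10): 8 → I

AJRZZDAJRLHNI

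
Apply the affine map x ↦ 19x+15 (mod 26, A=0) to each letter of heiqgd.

h(7): 19·7+15=148≡18 → s
e(4): 19·4+15=91≡13 → n
i(8): 19·8+15=167≡11 → l
q(16): 19·16+15=319≡7 → h
g(6): 19·6+15=129≡25 → z
d(3): 19·3+15=72≡20 → u

snlhzu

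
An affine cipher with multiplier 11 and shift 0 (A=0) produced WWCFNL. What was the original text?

The inverse of 11 mod 26 is 19, since 11·19=209≡1. Apply D(y)=19·(y−0) mod 26:
W(22): 19·(22−0)=418≡2 → C
W(22): 19·(22−0)=418≡2 → C
C(2): 19·(2−0)=38≡12 → M
F(5): 19·(5−0)=95≡17 → R
N(13): 19·(13−0)=247≡13 → N
L(11): 19·(11−0)=209≡1 → B

CCMRNB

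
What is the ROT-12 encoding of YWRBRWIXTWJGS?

KIDNDIUJFIVSE

Y(24): 24+12=36≡10 → K
W(22): 22+12=34≡8 → I
R(17): 17+12=29≡3 → D
B(1): 1+12=13 → N
R(17): 17+12=29≡3 → D
W(22): 22+12=34≡8 → I
I(8): 8+12=20 → U
X(23): 23+12=35≡9 → J
T(19): 19+12=31≡5 → F
W(22): 22+12=34≡8 → I
J(9): 9+12=21 → V
G(6): 6+12=18 → S
S(18): 18+12=30≡4 → E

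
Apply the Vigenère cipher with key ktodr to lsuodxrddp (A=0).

Repeat the key across the message: ktodrktodr
l(11)+k(10): 21 → v
s(18)+t(19): 37≡11 → l
u(20)+o(14): 34≡8 → i
o(14)+d(3): 17 → r
d(3)+r(17): 20 → u
x(23)+k(10): 33≡7 → h
r(17)+t(19): 36≡10 → k
d(3)+o(14): 17 → r
d(3)+d(3): 6 → g
p(15)+r(17): 32≡6 → g

vliruhkrgg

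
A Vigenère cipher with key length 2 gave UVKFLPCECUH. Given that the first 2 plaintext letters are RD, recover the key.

Subtract each crib letter from the matching ciphertext letter (mod 26):
U(20)−R(17)=3 → D
V(21)−D(3)=18 → S

DS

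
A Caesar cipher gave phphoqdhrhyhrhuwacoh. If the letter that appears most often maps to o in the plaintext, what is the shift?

19

The most frequent ciphertext letter is h (appears 7 times).
h is position 7; o is position 14.
Shift = -7≡19.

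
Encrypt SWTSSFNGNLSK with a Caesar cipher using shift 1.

TXUTTGOHOMTL

S(18): 18+1=19 → T
W(22): 22+1=23 → X
T(19): 19+1=20 → U
S(18): 18+1=19 → T
S(18): 18+1=19 → T
F(5): 5+1=6 → G
N(13): 13+1=14 → O
G(6): 6+1=7 → H
N(13): 13+1=14 → O
L(11): 11+1=12 → M
S(18): 18+1=19 → T
K(10): 10+1=11 → L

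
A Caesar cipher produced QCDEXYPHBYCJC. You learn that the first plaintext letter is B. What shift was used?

15

From the crib: Q(16)−B(1)=15, so the shift is 15.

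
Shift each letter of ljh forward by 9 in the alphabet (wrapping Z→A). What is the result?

l(11): 11+9=20 → u
j(9): 9+9=18 → s
h(7): 7+9=16 → q

usq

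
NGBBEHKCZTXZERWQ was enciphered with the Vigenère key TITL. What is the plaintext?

Repeat the key across the ciphertext: TITLTITLTITLTITL
N(13)−T(19): -6≡20 → U
G(6)−I(8): -2≡24 → Y
B(1)−T(19): -18≡8 → I
B(1)−L(11): -10≡16 → Q
E(4)−T(19): -15≡11 → L
H(7)−I(8): -1≡25 → Z
K(10)−T(19): -9≡17 → R
C(2)−L(11): -9≡17 → R
Z(25)−T(19): 6 → G
T(19)−I(8): 11 → L
X(23)−T(19): 4 → E
Z(25)−L(11): 14 → O
E(4)−T(19): -15≡11 → L
R(17)−I(8): 9 → J
W(22)−T(19): 3 → D
Q(16)−L(11): 5 → F

UYIQLZRRGLEOLJDF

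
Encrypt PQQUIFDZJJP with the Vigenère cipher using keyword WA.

LQMUEFZZFJL

Repeat the key across the message: WAWAWAWAWAW
P(15)+W(22): 37≡11 → L
Q(16)+A(0): 16 → Q
Q(16)+W(22): 38≡12 → M
U(20)+A(0): 20 → U
I(8)+W(22): 30≡4 → E
F(5)+A(0): 5 → F
D(3)+W(22): 25 → Z
Z(25)+A(0): 25 → Z
J(9)+W(22): 31≡5 → F
J(9)+A(0): 9 → J
P(15)+W(22): 37≡11 → L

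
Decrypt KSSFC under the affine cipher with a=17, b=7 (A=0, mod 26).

RTTGP

The inverse of 17 mod 26 is 23, since 17·23=391≡1. Apply D(y)=23·(y−7) mod 26:
K(10): 23·(10−7)=69≡17 → R
S(18): 23·(18−7)=253≡19 → T
S(18): 23·(18−7)=253≡19 → T
F(5): 23·(5−7)=-46≡6 → G
C(2): 23·(2−7)=-115≡15 → P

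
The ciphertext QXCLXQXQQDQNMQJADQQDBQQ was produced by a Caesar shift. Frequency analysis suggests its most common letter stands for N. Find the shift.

The most frequent ciphertext letter is Q (appears 10 times).
Q is position 16; N is position 13.
Shift = 3.

3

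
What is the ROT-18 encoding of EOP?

E(4): 4+18=22 → W
O(14): 14+18=32≡6 → G
P(15): 15+18=33≡7 → H

WGH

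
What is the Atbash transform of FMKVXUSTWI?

F(5) → U(20)
M(12) → N(13)
K(10) → P(15)
V(21) → E(4)
X(23) → C(2)
U(20) → F(5)
S(18) → H(7)
T(19) → G(6)
W(22) → D(3)
I(8) → R(17)

UNPECFHGDR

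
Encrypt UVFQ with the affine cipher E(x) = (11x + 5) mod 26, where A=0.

U(20): 11·20+5=225≡17 → R
V(21): 11·21+5=236≡2 → C
F(5): 11·5+5=60≡8 → I
Q(16): 11·16+5=181≡25 → Z

RCIZ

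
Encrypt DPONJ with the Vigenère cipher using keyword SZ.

Repeat the key across the message: SZSZS
D(3)+S(18): 21 → V
P(15)+Z(25): 40≡14 → O
O(14)+S(18): 32≡6 → G
N(13)+Z(25): 38≡12 → M
J(9)+S(18): 27≡1 → B

VOGMB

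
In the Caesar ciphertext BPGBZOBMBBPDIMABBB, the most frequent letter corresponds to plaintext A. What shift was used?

1

The most frequent ciphertext letter is B (appears 8 times).
B is position 1; A is position 0.
Shift = 1.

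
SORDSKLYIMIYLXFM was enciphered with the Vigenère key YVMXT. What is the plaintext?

Repeat the key across the ciphertext: YVMXTYVMXTYVMXTY
S(18)−Y(24): -6≡20 → U
O(14)−V(21): -7≡19 → T
R(17)−M(12): 5 → F
D(3)−X(23): -20≡6 → G
S(18)−T(19): -1≡25 → Z
K(10)−Y(24): -14≡12 → M
L(11)−V(21): -10≡16 → Q
Y(24)−M(12): 12 → M
I(8)−X(23): -15≡11 → L
M(12)−T(19): -7≡19 → T
I(8)−Y(24): -16≡10 → K
Y(24)−V(21): 3 → D
L(11)−M(12): -1≡25 → Z
X(23)−X(23): 0 → A
F(5)−T(19): -14≡12 → M
M(12)−Y(24): -12≡14 → O

UTFGZMQMLTKDZAMO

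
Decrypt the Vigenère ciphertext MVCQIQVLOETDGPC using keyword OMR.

YJLCWZHZXQHMSDL

Repeat the key across the ciphertext: OMROMROMROMROMR
M(12)−O(14): -2≡24 → Y
V(21)−M(12): 9 → J
C(2)−R(17): -15≡11 → L
Q(16)−O(14): 2 → C
I(8)−M(12): -4≡22 → W
Q(16)−R(17): -1≡25 → Z
V(21)−O(14): 7 → H
L(11)−M(12): -1≡25 → Z
O(14)−R(17): -3≡23 → X
E(4)−O(14): -10≡16 → Q
T(19)−M(12): 7 → H
D(3)−R(17): -14≡12 → M
G(6)−O(14): -8≡18 → S
P(15)−M(12): 3 → D
C(2)−R(17): -15≡11 → L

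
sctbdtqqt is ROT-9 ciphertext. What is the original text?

s(18): 18−9=9 → j
c(2): 2−9=-7≡19 → t
t(19): 19−9=10 → k
b(1): 1−9=-8≡18 → s
d(3): 3−9=-6≡20 → u
t(19): 19−9=10 → k
q(16): 16−9=7 → h
q(16): 16−9=7 → h
t(19): 19−9=10 → k

jtksukhhk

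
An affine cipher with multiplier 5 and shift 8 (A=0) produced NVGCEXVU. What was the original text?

BNKEUDNS

The inverse of 5 mod 26 is 21, since 5·21=105≡1. Apply D(y)=21·(y−8) mod 26:
N(13): 21·(13−8)=105≡1 → B
V(21): 21·(21−8)=273≡13 → N
G(6): 21·(6−8)=-42≡10 → K
C(2): 21·(2−8)=-126≡4 → E
E(4): 21·(4−8)=-84≡20 → U
X(23): 21·(23−8)=315≡3 → D
V(21): 21·(21−8)=273≡13 → N
U(20): 21·(20−8)=252≡18 → S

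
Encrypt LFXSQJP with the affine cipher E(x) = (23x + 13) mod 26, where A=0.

GYWLRMU

L(11): 23·11+13=266≡6 → G
F(5): 23·5+13=128≡24 → Y
X(23): 23·23+13=542≡22 → W
S(18): 23·18+13=427≡11 → L
Q(16): 23·16+13=381≡17 → R
J(9): 23·9+13=220≡12 → M
P(15): 23·15+13=358≡20 → U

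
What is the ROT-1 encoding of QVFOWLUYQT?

Q(16): 16+1=17 → R
V(21): 21+1=22 → W
F(5): 5+1=6 → G
O(14): 14+1=15 → P
W(22): 22+1=23 → X
L(11): 11+1=12 → M
U(20): 20+1=21 → V
Y(24): 24+1=25 → Z
Q(16): 16+1=17 → R
T(19): 19+1=20 → U

RWGPXMVZRU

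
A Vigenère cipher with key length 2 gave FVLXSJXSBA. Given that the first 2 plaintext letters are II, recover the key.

Subtract each crib letter from the matching ciphertext letter (mod 26):
F(5)−I(8)=-3≡23 → X
V(21)−I(8)=13 → N

XN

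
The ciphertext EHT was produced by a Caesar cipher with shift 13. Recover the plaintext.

RUG

E(4): 4−13=-9≡17 → R
H(7): 7−13=-6≡20 → U
T(19): 19−13=6 → G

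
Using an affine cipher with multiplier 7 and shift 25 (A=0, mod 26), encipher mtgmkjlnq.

fcpfrkymh

m(12): 7·12+25=109≡5 → f
t(19): 7·19+25=158≡2 → c
g(6): 7·6+25=67≡15 → p
m(12): 7·12+25=109≡5 → f
k(10): 7·10+25=95≡17 → r
j(9): 7·9+25=88≡10 → k
l(11): 7·11+25=102≡24 → y
n(13): 7·13+25=116≡12 → m
q(16): 7·16+25=137≡7 → h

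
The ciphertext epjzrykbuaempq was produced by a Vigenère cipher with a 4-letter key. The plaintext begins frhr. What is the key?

Subtract each crib letter from the matching ciphertext letter (mod 26):
e(4)−f(5)=-1≡25 → z
p(15)−r(17)=-2≡24 → y
j(9)−h(7)=2 → c
z(25)−r(17)=8 → i

zyci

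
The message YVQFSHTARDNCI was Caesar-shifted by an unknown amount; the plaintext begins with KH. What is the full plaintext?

KHCRETFMDPZOU

From the crib: Y(24)−K(10)=14, so the shift is 14.
Subtract 14 from each ciphertext letter:
Y(24): 24−14=10 → K
V(21): 21−14=7 → H
Q(16): 16−14=2 → C
F(5): 5−14=-9≡17 → R
S(18): 18−14=4 → E
H(7): 7−14=-7≡19 → T
T(19): 19−14=5 → F
A(0): 0−14=-14≡12 → M
R(17): 17−14=3 → D
D(3): 3−14=-11≡15 → P
N(13): 13−14=-1≡25 → Z
C(2): 2−14=-12≡14 → O
I(8): 8−14=-6≡20 → U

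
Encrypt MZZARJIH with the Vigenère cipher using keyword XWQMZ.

Repeat the key across the message: XWQMZXWQ
M(12)+X(23): 35≡9 → J
Z(25)+W(22): 47≡21 → V
Z(25)+Q(16): 41≡15 → P
A(0)+M(12): 12 → M
R(17)+Z(25): 42≡16 → Q
J(9)+X(23): 32≡6 → G
I(8)+W(22): 30≡4 → E
H(7)+Q(16): 23 → X

JVPMQGEX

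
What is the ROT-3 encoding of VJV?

V(21): 21+3=24 → Y
J(9): 9+3=12 → M
V(21): 21+3=24 → Y

YMY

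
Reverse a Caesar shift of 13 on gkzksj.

txmxfw

g(6): 6−13=-7≡19 → t
k(10): 10−13=-3≡23 → x
z(25): 25−13=12 → m
k(10): 10−13=-3≡23 → x
s(18): 18−13=5 → f
j(9): 9−13=-4≡22 → w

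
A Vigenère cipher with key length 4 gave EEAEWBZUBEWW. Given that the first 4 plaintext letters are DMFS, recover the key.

BSVM

Subtract each crib letter from the matching ciphertext letter (mod 26):
E(4)−D(3)=1 → B
E(4)−M(12)=-8≡18 → S
A(0)−F(5)=-5≡21 → V
E(4)−S(18)=-14≡12 → M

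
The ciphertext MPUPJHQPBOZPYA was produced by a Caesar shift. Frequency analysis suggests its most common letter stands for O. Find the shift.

The most frequent ciphertext letter is P (appears 4 times).
P is position 15; O is position 14.
Shift = 1.

1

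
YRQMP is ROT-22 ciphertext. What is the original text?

CVUQT

Y(24): 24−22=2 → C
R(17): 17−22=-5≡21 → V
Q(16): 16−22=-6≡20 → U
M(12): 12−22=-10≡16 → Q
P(15): 15−22=-7≡19 → T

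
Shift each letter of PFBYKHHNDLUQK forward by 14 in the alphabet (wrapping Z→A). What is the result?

P(15): 15+14=29≡3 → D
F(5): 5+14=19 → T
B(1): 1+14=15 → P
Y(24): 24+14=38≡12 → M
K(10): 10+14=24 → Y
H(7): 7+14=21 → V
H(7): 7+14=21 → V
N(13): 13+14=27≡1 → B
D(3): 3+14=17 → R
L(11): 11+14=25 → Z
U(20): 20+14=34≡8 → I
Q(16): 16+14=30≡4 → E
K(10): 10+14=24 → Y

DTPMYVVBRZIEY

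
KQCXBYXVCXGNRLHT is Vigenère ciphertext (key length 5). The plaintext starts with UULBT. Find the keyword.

Subtract each crib letter from the matching ciphertext letter (mod 26):
K(10)−U(20)=-10≡16 → Q
Q(16)−U(20)=-4≡22 → W
C(2)−L(11)=-9≡17 → R
X(23)−B(1)=22 → W
B(1)−T(19)=-18≡8 → I

QWRWI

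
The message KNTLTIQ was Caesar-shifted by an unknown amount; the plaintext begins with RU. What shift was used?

19

From the crib: K(10)−R(17)=-7≡19, so the shift is 19.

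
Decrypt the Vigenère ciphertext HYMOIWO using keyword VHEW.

Repeat the key across the ciphertext: VHEWVHE
H(7)−V(21): -14≡12 → M
Y(24)−H(7): 17 → R
M(12)−E(4): 8 → I
O(14)−W(22): -8≡18 → S
I(8)−V(21): -13≡13 → N
W(22)−H(7): 15 → P
O(14)−E(4): 10 → K

MRISNPK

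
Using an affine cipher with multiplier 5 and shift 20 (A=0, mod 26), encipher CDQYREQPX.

EJWKBOWRF

C(2): 5·2+20=30≡4 → E
D(3): 5·3+20=35≡9 → J
Q(16): 5·16+20=100≡22 → W
Y(24): 5·24+20=140≡10 → K
R(17): 5·17+20=105≡1 → B
E(4): 5·4+20=40≡14 → O
Q(16): 5·16+20=100≡22 → W
P(15): 5·15+20=95≡17 → R
X(23): 5·23+20=135≡5 → F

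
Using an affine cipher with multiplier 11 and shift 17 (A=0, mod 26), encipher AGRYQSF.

A(0): 11·0+17=17 → R
G(6): 11·6+17=83≡5 → F
R(17): 11·17+17=204≡22 → W
Y(24): 11·24+17=281≡21 → V
Q(16): 11·16+17=193≡11 → L
S(18): 11·18+17=215≡7 → H
F(5): 11·5+17=72≡20 → U

RFWVLHU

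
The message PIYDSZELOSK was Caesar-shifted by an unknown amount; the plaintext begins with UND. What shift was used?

21

From the crib: P(15)−U(20)=-5≡21, so the shift is 21.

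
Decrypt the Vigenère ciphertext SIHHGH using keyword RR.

Repeat the key across the ciphertext: RRRRRR
S(18)−R(17): 1 → B
I(8)−R(17): -9≡17 → R
H(7)−R(17): -10≡16 → Q
H(7)−R(17): -10≡16 → Q
G(6)−R(17): -11≡15 → P
H(7)−R(17): -10≡16 → Q

BRQQPQ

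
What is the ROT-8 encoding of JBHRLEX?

J(9): 9+8=17 → R
B(1): 1+8=9 → J
H(7): 7+8=15 → P
R(17): 17+8=25 → Z
L(11): 11+8=19 → T
E(4): 4+8=12 → M
X(23): 23+8=31≡5 → F

RJPZTMF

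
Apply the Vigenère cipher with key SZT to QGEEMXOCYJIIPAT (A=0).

IFXWLQGBRBHBHZM

Repeat the key across the message: SZTSZTSZTSZTSZT
Q(16)+S(18): 34≡8 → I
G(6)+Z(25): 31≡5 → F
E(4)+T(19): 23 → X
E(4)+S(18): 22 → W
M(12)+Z(25): 37≡11 → L
X(23)+T(19): 42≡16 → Q
O(14)+S(18): 32≡6 → G
C(2)+Z(25): 27≡1 → B
Y(24)+T(19): 43≡17 → R
J(9)+S(18): 27≡1 → B
I(8)+Z(25): 33≡7 → H
I(8)+T(19): 27≡1 → B
P(15)+S(18): 33≡7 → H
A(0)+Z(25): 25 → Z
T(19)+T(19): 38≡12 → M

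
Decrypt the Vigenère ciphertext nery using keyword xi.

qwuq

Repeat the key across the ciphertext: xixi
n(13)−x(23): -10≡16 → q
e(4)−i(8): -4≡22 → w
r(17)−x(23): -6≡20 → u
y(24)−i(8): 16 → q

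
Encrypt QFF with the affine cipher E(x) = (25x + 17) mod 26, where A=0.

Q(16): 25·16+17=417≡1 → B
F(5): 25·5+17=142≡12 → M
F(5): 25·5+17=142≡12 → M

BMM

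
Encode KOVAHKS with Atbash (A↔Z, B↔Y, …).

K(10) → P(15)
O(14) → L(11)
V(21) → E(4)
A(0) → Z(25)
H(7) → S(18)
K(10) → P(15)
S(18) → H(7)

PLEZSPH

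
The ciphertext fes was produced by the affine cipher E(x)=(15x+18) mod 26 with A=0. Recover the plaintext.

The inverse of 15 mod 26 is 7, since 15·7=105≡1. Apply D(y)=7·(y−18) mod 26:
f(5): 7·(5−18)=-91≡13 → n
e(4): 7·(4−18)=-98≡6 → g
s(18): 7·(18−18)=0 → a

nga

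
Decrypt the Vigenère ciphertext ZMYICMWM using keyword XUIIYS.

CSQAEUZS

Repeat the key across the ciphertext: XUIIYSXU
Z(25)−X(23): 2 → C
M(12)−U(20): -8≡18 → S
Y(24)−I(8): 16 → Q
I(8)−I(8): 0 → A
C(2)−Y(24): -22≡4 → E
M(12)−S(18): -6≡20 → U
W(22)−X(23): -1≡25 → Z
M(12)−U(20): -8≡18 → S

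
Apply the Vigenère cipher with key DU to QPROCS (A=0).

Repeat the key across the message: DUDUDU
Q(16)+D(3): 19 → T
P(15)+U(20): 35≡9 → J
R(17)+D(3): 20 → U
O(14)+U(20): 34≡8 → I
C(2)+D(3): 5 → F
S(18)+U(20): 38≡12 → M

TJUIFM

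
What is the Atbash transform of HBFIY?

H(7) → S(18)
B(1) → Y(24)
F(5) → U(20)
I(8) → R(17)
Y(24) → B(1)

SYURB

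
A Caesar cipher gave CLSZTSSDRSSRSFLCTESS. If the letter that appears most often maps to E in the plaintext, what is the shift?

The most frequent ciphertext letter is S (appears 8 times).
S is position 18; E is position 4.
Shift = 14.

14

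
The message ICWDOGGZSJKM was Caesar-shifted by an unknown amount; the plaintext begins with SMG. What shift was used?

16

From the crib: I(8)−S(18)=-10≡16, so the shift is 16.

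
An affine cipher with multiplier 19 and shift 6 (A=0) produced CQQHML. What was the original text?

IGGLOD

The inverse of 19 mod 26 is 11, since 19·11=209≡1. Apply D(y)=11·(y−6) mod 26:
C(2): 11·(2−6)=-44≡8 → I
Q(16): 11·(16−6)=110≡6 → G
Q(16): 11·(16−6)=110≡6 → G
H(7): 11·(7−6)=11 → L
M(12): 11·(12−6)=66≡14 → O
L(11): 11·(11−6)=55≡3 → D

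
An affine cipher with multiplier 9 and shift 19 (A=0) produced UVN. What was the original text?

The inverse of 9 mod 26 is 3, since 9·3=27≡1. Apply D(y)=3·(y−19) mod 26:
U(20): 3·(20−19)=3 → D
V(21): 3·(21−19)=6 → G
N(13): 3·(13−19)=-18≡8 → I

DGI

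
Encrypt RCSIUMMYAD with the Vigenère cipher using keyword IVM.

Repeat the key across the message: IVMIVMIVMI
R(17)+I(8): 25 → Z
C(2)+V(21): 23 → X
S(18)+M(12): 30≡4 → E
I(8)+I(8): 16 → Q
U(20)+V(21): 41≡15 → P
M(12)+M(12): 24 → Y
M(12)+I(8): 20 → U
Y(24)+V(21): 45≡19 → T
A(0)+M(12): 12 → M
D(3)+I(8): 11 → L

ZXEQPYUTML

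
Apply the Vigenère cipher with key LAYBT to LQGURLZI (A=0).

WQEVKWZG

Repeat the key across the message: LAYBTLAY
L(11)+L(11): 22 → W
Q(16)+A(0): 16 → Q
G(6)+Y(24): 30≡4 → E
U(20)+B(1): 21 → V
R(17)+T(19): 36≡10 → K
L(11)+L(11): 22 → W
Z(25)+A(0): 25 → Z
I(8)+Y(24): 32≡6 → G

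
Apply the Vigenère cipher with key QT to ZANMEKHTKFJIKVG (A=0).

PTDFUDXMAYZBAOW

Repeat the key across the message: QTQTQTQTQTQTQTQ
Z(25)+Q(16): 41≡15 → P
A(0)+T(19): 19 → T
N(13)+Q(16): 29≡3 → D
M(12)+T(19): 31≡5 → F
E(4)+Q(16): 20 → U
K(10)+T(19): 29≡3 → D
H(7)+Q(16): 23 → X
T(19)+T(19): 38≡12 → M
K(10)+Q(16): 26≡0 → A
F(5)+T(19): 24 → Y
J(9)+Q(16): 25 → Z
I(8)+T(19): 27≡1 → B
K(10)+Q(16): 26≡0 → A
V(21)+T(19): 40≡14 → O
G(6)+Q(16): 22 → W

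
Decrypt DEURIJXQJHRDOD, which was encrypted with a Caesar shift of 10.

D(3): 3−10=-7≡19 → T
E(4): 4−10=-6≡20 → U
U(20): 20−10=10 → K
R(17): 17−10=7 → H
I(8): 8−10=-2≡24 → Y
J(9): 9−10=-1≡25 → Z
X(23): 23−10=13 → N
Q(16): 16−10=6 → G
J(9): 9−10=-1≡25 → Z
H(7): 7−10=-3≡23 → X
R(17): 17−10=7 → H
D(3): 3−10=-7≡19 → T
O(14): 14−10=4 → E
D(3): 3−10=-7≡19 → T

TUKHYZNGZXHTET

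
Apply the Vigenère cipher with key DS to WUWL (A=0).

Repeat the key across the message: DSDS
W(22)+D(3): 25 → Z
U(20)+S(18): 38≡12 → M
W(22)+D(3): 25 → Z
L(11)+S(18): 29≡3 → D

ZMZD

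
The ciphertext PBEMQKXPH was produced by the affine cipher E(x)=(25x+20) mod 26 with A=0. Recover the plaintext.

FTQIEKXFN

The inverse of 25 mod 26 is 25, since 25·25=625≡1. Apply D(y)=25·(y−20) mod 26:
P(15): 25·(15−20)=-125≡5 → F
B(1): 25·(1−20)=-475≡19 → T
E(4): 25·(4−20)=-400≡16 → Q
M(12): 25·(12−20)=-200≡8 → I
Q(16): 25·(16−20)=-100≡4 → E
K(10): 25·(10−20)=-250≡10 → K
X(23): 25·(23−20)=75≡23 → X
P(15): 25·(15−20)=-125≡5 → F
H(7): 25·(7−20)=-325≡13 → N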